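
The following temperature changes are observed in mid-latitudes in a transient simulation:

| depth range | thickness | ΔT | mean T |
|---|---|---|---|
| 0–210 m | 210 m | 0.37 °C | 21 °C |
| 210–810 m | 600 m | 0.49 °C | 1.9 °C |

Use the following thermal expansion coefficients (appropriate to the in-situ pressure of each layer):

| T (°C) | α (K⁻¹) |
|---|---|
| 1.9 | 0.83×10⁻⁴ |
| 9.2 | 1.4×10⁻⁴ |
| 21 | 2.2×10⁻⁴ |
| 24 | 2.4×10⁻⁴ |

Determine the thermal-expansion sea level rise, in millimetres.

Δh ≈ 41 mm

Layer 1 at 21 °C → α = 2.2×10⁻⁴ K⁻¹
Layer 2 at 1.9 °C → α = 0.83×10⁻⁴ K⁻¹
0–210 m: 2.2×10⁻⁴ × 210 × 0.37 = 0.017094 m
Layer 2: 600 × 0.49 × 0.83×10⁻⁴ = 0.024402 m
Δh = 0.017094 + 0.024402 = 0.041496 m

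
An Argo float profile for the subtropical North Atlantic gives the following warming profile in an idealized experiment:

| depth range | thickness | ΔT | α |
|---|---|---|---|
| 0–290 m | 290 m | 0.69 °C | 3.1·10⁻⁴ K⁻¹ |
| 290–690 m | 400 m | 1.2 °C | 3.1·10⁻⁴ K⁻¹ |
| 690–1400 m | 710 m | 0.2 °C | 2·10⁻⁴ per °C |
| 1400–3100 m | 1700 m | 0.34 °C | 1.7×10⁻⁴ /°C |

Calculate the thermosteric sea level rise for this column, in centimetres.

34 cm

Layer 1: 290 × 0.69 × 3.1×10⁻⁴ = 0.062031 m
290–690 m: 1.2 × 400 × 3.1×10⁻⁴ = 0.14880 m
690–1400 m: 0.2 × 2×10⁻⁴ × 710 = 0.02840 m
0.34 × 1700 × 1.7×10⁻⁴ = 0.09826 m
Δh = 0.062031 + 0.14880 + 0.02840 + 0.09826 = 0.337491 m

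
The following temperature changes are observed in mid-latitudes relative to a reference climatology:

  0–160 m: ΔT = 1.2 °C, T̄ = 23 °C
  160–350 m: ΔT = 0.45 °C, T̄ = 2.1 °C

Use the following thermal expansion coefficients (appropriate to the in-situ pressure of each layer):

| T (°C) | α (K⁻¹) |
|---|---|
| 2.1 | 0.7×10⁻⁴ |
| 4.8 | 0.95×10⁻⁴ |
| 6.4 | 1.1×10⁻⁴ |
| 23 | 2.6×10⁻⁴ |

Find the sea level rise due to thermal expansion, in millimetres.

Layer 1 at 23 °C → α = 2.6×10⁻⁴ K⁻¹
Layer 2 at 2.1 °C → α = 0.7×10⁻⁴ K⁻¹
0–160 m: 1.2 × 160 × 2.6×10⁻⁴ = 0.04992 m
Layer 2: 0.7×10⁻⁴ × 0.45 × 190 = 0.005985 m
Δh = 0.04992 + 0.005985 = 0.055905 m ≈ 55.9 mm

Δh = 55.9 mm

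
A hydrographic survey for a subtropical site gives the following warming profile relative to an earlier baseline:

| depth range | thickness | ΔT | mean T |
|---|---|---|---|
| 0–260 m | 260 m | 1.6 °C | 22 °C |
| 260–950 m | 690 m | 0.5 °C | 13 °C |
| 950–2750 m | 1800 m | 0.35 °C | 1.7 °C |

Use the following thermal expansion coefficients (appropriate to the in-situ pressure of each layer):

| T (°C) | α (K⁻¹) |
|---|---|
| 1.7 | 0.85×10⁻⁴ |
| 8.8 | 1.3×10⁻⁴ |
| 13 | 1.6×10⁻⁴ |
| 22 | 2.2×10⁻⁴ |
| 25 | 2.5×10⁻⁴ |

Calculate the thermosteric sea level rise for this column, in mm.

200 mm

Layer 1 at 22 °C → α = 2.2×10⁻⁴ K⁻¹
Layer 2 at 13 °C → α = 1.6×10⁻⁴ K⁻¹
Layer 3 at 1.7 °C → α = 0.85×10⁻⁴ K⁻¹
Layer 1: 2.2×10⁻⁴ × 1.6 × 260 = 0.09152 m
690 × 0.5 × 1.6×10⁻⁴ = 0.05520 m
1800 × 0.85×10⁻⁴ × 0.35 = 0.05355 m
Δh = 0.09152 + 0.05520 + 0.05355 = 0.20027 m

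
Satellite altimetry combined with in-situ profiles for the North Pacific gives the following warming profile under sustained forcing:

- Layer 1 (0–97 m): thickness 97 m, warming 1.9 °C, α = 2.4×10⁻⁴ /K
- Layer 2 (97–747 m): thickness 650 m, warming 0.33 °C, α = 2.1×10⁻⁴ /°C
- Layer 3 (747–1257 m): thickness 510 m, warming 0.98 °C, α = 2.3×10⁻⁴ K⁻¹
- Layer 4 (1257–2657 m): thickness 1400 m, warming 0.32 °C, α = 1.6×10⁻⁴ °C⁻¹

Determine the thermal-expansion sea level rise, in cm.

Δh = 27.6 cm

0–97 m: 2.4×10⁻⁴ × 97 × 1.9 = 0.044232 m
Layer 2: 0.33 × 650 × 2.1×10⁻⁴ = 0.045045 m
747–1257 m: 510 × 0.98 × 2.3×10⁻⁴ = 0.114954 m
Layer 4: 1400 × 0.32 × 1.6×10⁻⁴ = 0.07168 m
Δh = 0.044232 + 0.045045 + 0.114954 + 0.07168 = 0.275911 m ≈ 27.6 cm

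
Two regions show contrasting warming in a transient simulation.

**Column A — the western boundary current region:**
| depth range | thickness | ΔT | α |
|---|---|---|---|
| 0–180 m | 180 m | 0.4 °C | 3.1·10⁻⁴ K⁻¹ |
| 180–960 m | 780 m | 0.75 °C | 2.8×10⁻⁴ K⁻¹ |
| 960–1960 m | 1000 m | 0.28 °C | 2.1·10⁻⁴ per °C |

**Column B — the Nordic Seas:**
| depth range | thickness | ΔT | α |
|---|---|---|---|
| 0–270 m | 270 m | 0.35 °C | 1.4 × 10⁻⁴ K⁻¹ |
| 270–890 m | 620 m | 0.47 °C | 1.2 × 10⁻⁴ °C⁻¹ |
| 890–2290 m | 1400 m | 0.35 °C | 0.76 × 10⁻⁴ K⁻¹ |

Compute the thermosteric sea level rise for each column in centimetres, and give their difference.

A 0–180 m: 0.4 × 3.1×10⁻⁴ × 180 = 0.02232 m
A 180–960 m: 2.8×10⁻⁴ × 0.75 × 780 = 0.16380 m
A 0.28 × 1000 × 2.1×10⁻⁴ = 0.05880 m
A total: 0.24492 m
B 0–270 m: 0.35 × 1.4×10⁻⁴ × 270 = 0.01323 m
B 270–890 m: 1.2×10⁻⁴ × 0.47 × 620 = 0.034968 m
B 890–2290 m: 0.76×10⁻⁴ × 0.35 × 1400 = 0.03724 m
B total: 0.085438 m
Difference: 0.24492 − 0.085438 = 0.159482 m

Δh_A ≈ 24.5 cm, Δh_B ≈ 8.54 cm; difference ≈ 15.9 cm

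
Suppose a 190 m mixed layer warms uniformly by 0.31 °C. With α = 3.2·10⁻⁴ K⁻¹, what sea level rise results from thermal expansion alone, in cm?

Δh = αΔT·H = 3.2×10⁻⁴ × 0.31 × 190 = 0.018848 m

1.88 cm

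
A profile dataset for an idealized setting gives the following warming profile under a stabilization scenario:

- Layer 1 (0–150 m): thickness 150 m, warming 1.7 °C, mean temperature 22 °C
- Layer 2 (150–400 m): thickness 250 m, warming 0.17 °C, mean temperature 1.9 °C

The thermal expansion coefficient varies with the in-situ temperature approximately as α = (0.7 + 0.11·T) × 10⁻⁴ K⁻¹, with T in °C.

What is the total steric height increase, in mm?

Δh ≈ 83.4 mm

Layer 1: α = (0.7 + 0.11×22)×10⁻⁴ = 3.12×10⁻⁴ K⁻¹
Layer 2: α = (0.7 + 0.11×1.9)×10⁻⁴ = 0.909×10⁻⁴ K⁻¹
3.12×10⁻⁴ × 1.7 × 150 = 0.07956 m
150–400 m: 0.909×10⁻⁴ × 250 × 0.17 = 0.00386325 m
Δh = 0.07956 + 0.00386325 = 0.08342325 m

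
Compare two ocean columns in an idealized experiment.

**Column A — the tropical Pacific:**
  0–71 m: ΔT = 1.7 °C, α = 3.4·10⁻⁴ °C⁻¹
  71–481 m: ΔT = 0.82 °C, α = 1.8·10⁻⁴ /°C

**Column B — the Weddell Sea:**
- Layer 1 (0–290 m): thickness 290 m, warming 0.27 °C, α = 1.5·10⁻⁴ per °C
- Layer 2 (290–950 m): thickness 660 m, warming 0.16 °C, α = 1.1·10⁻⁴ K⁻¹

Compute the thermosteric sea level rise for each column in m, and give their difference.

A 0–71 m: 71 × 3.4×10⁻⁴ × 1.7 = 0.041038 m
A Layer 2: 410 × 0.82 × 1.8×10⁻⁴ = 0.060516 m
A total: 0.101554 m
B 290 × 0.27 × 1.5×10⁻⁴ = 0.011745 m
B 660 × 1.1×10⁻⁴ × 0.16 = 0.011616 m
B total: 0.023361 m
Difference: 0.101554 − 0.023361 = 0.078193 m

A: 0.10 m; B: 0.023 m; difference 0.078 m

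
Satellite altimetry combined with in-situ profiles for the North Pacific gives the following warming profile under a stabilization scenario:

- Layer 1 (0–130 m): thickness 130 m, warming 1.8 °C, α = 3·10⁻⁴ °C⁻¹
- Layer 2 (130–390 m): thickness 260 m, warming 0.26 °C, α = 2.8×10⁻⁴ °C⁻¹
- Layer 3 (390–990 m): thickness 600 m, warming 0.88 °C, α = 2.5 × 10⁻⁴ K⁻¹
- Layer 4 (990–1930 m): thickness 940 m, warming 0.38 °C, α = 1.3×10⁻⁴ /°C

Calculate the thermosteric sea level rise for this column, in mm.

about 270 mm

0–130 m: 1.8 × 130 × 3×10⁻⁴ = 0.07020 m
2.8×10⁻⁴ × 0.26 × 260 = 0.018928 m
390–990 m: 600 × 0.88 × 2.5×10⁻⁴ = 0.13200 m
990–1930 m: 940 × 0.38 × 1.3×10⁻⁴ = 0.046436 m
Δh = 0.07020 + 0.018928 + 0.13200 + 0.046436 = 0.267564 m ≈ 270 mm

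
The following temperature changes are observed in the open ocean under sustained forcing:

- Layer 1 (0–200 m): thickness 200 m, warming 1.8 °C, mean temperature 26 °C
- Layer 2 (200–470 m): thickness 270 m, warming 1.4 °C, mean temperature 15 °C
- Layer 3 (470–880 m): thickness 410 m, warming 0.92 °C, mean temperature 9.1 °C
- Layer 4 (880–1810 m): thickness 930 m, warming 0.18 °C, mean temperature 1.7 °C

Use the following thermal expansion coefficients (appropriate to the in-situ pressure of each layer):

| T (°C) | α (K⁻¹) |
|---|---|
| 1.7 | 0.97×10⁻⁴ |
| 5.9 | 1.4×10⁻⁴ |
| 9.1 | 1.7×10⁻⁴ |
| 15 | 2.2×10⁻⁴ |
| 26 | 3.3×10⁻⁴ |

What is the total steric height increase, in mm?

Layer 1 at 26 °C → α = 3.3×10⁻⁴ K⁻¹
Layer 2 at 15 °C → α = 2.2×10⁻⁴ K⁻¹
Layer 3 at 9.1 °C → α = 1.7×10⁻⁴ K⁻¹
Layer 4 at 1.7 °C → α = 0.97×10⁻⁴ K⁻¹
0–200 m: 3.3×10⁻⁴ × 1.8 × 200 = 0.11880 m
Layer 2: 270 × 1.4 × 2.2×10⁻⁴ = 0.08316 m
470–880 m: 0.92 × 410 × 1.7×10⁻⁴ = 0.064124 m
880–1810 m: 0.97×10⁻⁴ × 0.18 × 930 = 0.0162378 m
Δh = 0.11880 + 0.08316 + 0.064124 + 0.0162378 = 0.2823218 m

about 282 mm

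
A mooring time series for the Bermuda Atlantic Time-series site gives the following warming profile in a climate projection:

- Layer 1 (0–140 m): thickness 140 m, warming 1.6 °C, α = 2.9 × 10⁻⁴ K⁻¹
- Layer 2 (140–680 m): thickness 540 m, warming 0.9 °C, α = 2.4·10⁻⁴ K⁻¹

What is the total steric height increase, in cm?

0–140 m: 1.6 × 140 × 2.9×10⁻⁴ = 0.06496 m
Layer 2: 540 × 0.9 × 2.4×10⁻⁴ = 0.11664 m
Δh = 0.06496 + 0.11664 = 0.18160 m ≈ 18 cm

18 cm of thermosteric rise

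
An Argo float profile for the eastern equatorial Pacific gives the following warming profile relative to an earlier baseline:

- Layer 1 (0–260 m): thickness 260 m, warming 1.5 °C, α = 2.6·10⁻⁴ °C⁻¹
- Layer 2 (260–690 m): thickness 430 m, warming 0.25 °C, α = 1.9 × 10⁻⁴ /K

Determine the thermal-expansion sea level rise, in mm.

Δh = 122 mm

2.6×10⁻⁴ × 260 × 1.5 = 0.10140 m
0.25 × 1.9×10⁻⁴ × 430 = 0.020425 m
Δh = 0.10140 + 0.020425 = 0.121825 m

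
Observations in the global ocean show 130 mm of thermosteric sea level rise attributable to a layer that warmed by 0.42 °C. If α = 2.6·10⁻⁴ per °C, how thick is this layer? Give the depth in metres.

H = Δh/(αΔT) = 0.13 / (2.6×10⁻⁴ × 0.42) ≈ 1190 m

H ≈ 1190 m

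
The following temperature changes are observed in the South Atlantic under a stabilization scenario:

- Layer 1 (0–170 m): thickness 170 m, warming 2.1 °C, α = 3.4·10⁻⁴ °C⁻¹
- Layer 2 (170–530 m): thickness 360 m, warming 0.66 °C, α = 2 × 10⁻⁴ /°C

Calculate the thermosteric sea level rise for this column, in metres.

0–170 m: 170 × 3.4×10⁻⁴ × 2.1 = 0.12138 m
2×10⁻⁴ × 360 × 0.66 = 0.04752 m
Δh = 0.12138 + 0.04752 = 0.16890 m ≈ 0.169 m

0.169 m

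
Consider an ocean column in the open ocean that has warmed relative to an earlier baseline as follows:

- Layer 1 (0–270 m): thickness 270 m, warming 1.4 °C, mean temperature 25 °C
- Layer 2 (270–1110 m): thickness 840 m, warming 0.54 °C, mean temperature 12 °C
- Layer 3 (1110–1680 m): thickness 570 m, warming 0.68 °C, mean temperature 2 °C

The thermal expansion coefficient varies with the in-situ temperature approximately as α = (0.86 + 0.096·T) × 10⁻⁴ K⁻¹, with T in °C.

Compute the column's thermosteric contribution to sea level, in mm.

Δh ≈ 255 mm

Layer 1: α = (0.86 + 0.096×25)×10⁻⁴ = 3.26×10⁻⁴ K⁻¹
Layer 2: α = (0.86 + 0.096×12)×10⁻⁴ = 2.012×10⁻⁴ K⁻¹
Layer 3: α = (0.86 + 0.096×2)×10⁻⁴ = 1.052×10⁻⁴ K⁻¹
270 × 1.4 × 3.26×10⁻⁴ = 0.123228 m
Layer 2: 0.54 × 2.012×10⁻⁴ × 840 = 0.09126432 m
Layer 3: 1.052×10⁻⁴ × 570 × 0.68 = 0.04077552 m
Δh = 0.123228 + 0.09126432 + 0.04077552 = 0.25526784 m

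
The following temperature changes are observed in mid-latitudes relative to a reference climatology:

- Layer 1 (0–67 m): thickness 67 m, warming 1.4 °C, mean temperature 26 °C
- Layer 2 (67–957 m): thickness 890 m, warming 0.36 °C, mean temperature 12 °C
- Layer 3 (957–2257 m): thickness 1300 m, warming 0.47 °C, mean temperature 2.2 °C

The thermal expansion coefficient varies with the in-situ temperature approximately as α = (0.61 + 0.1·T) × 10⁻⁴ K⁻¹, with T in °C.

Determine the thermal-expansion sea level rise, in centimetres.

Layer 1: α = (0.61 + 0.1×26)×10⁻⁴ = 3.21×10⁻⁴ K⁻¹
Layer 2: α = (0.61 + 0.1×12)×10⁻⁴ = 1.81×10⁻⁴ K⁻¹
Layer 3: α = (0.61 + 0.1×2.2)×10⁻⁴ = 0.83×10⁻⁴ K⁻¹
0–67 m: 1.4 × 67 × 3.21×10⁻⁴ = 0.0301098 m
67–957 m: 0.36 × 1.81×10⁻⁴ × 890 = 0.0579924 m
957–2257 m: 0.47 × 0.83×10⁻⁴ × 1300 = 0.050713 m
Δh = 0.0301098 + 0.0579924 + 0.050713 = 0.1388152 m

13.9 cm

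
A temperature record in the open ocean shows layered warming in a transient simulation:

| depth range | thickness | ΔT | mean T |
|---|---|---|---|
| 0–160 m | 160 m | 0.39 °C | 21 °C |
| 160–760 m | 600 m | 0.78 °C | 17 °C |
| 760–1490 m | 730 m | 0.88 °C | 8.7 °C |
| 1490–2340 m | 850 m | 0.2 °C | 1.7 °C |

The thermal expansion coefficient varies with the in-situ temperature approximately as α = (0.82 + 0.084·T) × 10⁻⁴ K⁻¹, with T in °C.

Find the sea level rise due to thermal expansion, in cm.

Layer 1: α = (0.82 + 0.084×21)×10⁻⁴ = 2.584×10⁻⁴ K⁻¹
Layer 2: α = (0.82 + 0.084×17)×10⁻⁴ = 2.248×10⁻⁴ K⁻¹
Layer 3: α = (0.82 + 0.084×8.7)×10⁻⁴ = 1.5508×10⁻⁴ K⁻¹
Layer 4: α = (0.82 + 0.084×1.7)×10⁻⁴ = 0.9628×10⁻⁴ K⁻¹
2.584×10⁻⁴ × 160 × 0.39 = 0.01612416 m
0.78 × 600 × 2.248×10⁻⁴ = 0.1052064 m
Layer 3: 1.5508×10⁻⁴ × 730 × 0.88 = 0.099623392 m
Layer 4: 0.9628×10⁻⁴ × 850 × 0.2 = 0.0163676 m
Δh = 0.01612416 + 0.1052064 + 0.099623392 + 0.0163676 = 0.237321552 m ≈ 23.7 cm

Δh ≈ 23.7 cm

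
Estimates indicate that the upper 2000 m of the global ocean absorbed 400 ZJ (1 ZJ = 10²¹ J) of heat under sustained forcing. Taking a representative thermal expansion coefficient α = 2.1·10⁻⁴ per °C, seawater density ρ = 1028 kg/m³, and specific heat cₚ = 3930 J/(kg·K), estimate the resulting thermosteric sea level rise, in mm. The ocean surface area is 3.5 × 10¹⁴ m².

Per unit area: Q = 400×10²¹ / (3.5×10¹⁴) ≈ 1.143×10⁹ J/m²
Δh = αQ/(ρcₚ) = 2.1×10⁻⁴ × 1.143×10⁹ / (1028 × 3930) ≈ 0.059413 m

Δh = 59.4 mm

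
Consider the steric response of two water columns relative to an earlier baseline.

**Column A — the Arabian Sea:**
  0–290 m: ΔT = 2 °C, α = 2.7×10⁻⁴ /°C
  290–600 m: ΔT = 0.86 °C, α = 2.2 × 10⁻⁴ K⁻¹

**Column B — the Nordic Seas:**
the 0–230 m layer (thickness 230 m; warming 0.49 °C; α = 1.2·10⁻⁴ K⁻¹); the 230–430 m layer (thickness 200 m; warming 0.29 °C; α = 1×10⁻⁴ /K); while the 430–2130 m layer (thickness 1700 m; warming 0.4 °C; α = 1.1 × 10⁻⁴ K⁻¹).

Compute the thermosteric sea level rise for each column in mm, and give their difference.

A Layer 1: 2 × 2.7×10⁻⁴ × 290 = 0.15660 m
A Layer 2: 0.86 × 2.2×10⁻⁴ × 310 = 0.058652 m
A total: 0.215252 m
B 0–230 m: 0.49 × 230 × 1.2×10⁻⁴ = 0.013524 m
B 1×10⁻⁴ × 200 × 0.29 = 0.00580 m
B 0.4 × 1.1×10⁻⁴ × 1700 = 0.07480 m
B total: 0.094124 m
Difference: 0.215252 − 0.094124 = 0.121128 m

Δh_A ≈ 215 mm, Δh_B ≈ 94.1 mm; difference ≈ 121 mm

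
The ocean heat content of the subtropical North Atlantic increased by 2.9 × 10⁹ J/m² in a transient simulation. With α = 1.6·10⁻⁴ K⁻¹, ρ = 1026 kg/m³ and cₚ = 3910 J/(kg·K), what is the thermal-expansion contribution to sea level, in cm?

12 cm

Δh = αQ/(ρcₚ) = 1.6×10⁻⁴ × 2.9×10⁹ / (1026 × 3910) ≈ 0.11566 m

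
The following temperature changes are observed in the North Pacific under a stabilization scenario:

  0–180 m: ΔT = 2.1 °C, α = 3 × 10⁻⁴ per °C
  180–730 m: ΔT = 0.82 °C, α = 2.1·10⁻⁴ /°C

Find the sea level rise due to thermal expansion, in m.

Δh = 0.208 m

180 × 2.1 × 3×10⁻⁴ = 0.11340 m
0.82 × 2.1×10⁻⁴ × 550 = 0.09471 m
Δh = 0.11340 + 0.09471 = 0.20811 m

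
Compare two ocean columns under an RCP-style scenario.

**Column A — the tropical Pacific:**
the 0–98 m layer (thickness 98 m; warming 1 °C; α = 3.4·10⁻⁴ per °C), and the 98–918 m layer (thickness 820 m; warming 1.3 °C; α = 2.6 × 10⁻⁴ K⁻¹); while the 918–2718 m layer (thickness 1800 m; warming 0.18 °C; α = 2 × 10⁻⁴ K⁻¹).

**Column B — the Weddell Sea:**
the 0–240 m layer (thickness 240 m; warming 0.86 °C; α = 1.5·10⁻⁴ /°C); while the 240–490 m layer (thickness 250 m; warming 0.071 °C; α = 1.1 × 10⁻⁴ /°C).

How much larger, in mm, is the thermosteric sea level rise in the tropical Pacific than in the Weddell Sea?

A 3.4×10⁻⁴ × 1 × 98 = 0.03332 m
A 98–918 m: 2.6×10⁻⁴ × 820 × 1.3 = 0.27716 m
A 2×10⁻⁴ × 1800 × 0.18 = 0.06480 m
A total: 0.37528 m
B 0–240 m: 0.86 × 240 × 1.5×10⁻⁴ = 0.03096 m
B 240–490 m: 0.071 × 1.1×10⁻⁴ × 250 = 0.0019525 m
B total: 0.0329125 m
Difference: 0.37528 − 0.0329125 = 0.3423675 m

Δh_A − Δh_B ≈ 342 mm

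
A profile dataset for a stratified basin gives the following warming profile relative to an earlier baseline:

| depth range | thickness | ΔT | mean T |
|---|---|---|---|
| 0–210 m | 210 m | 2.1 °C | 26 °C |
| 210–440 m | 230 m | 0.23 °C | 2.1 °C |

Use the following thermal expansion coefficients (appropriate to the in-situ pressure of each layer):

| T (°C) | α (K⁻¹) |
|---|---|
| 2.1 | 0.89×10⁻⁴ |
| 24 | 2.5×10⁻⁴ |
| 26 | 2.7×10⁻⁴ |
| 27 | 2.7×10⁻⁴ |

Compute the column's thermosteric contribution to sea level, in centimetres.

Layer 1 at 26 °C → α = 2.7×10⁻⁴ K⁻¹
Layer 2 at 2.1 °C → α = 0.89×10⁻⁴ K⁻¹
0–210 m: 2.1 × 210 × 2.7×10⁻⁴ = 0.11907 m
Layer 2: 0.23 × 0.89×10⁻⁴ × 230 = 0.0047081 m
Δh = 0.11907 + 0.0047081 = 0.1237781 m

12 cm of thermosteric rise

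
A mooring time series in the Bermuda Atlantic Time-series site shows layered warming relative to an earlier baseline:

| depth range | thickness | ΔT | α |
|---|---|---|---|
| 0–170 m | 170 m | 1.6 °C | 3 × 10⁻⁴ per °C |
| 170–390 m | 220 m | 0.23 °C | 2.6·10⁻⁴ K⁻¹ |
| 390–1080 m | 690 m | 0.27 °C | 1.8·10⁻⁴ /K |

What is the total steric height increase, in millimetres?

Δh ≈ 128 mm

0–170 m: 1.6 × 3×10⁻⁴ × 170 = 0.08160 m
0.23 × 220 × 2.6×10⁻⁴ = 0.013156 m
390–1080 m: 690 × 1.8×10⁻⁴ × 0.27 = 0.033534 m
Δh = 0.08160 + 0.013156 + 0.033534 = 0.12829 m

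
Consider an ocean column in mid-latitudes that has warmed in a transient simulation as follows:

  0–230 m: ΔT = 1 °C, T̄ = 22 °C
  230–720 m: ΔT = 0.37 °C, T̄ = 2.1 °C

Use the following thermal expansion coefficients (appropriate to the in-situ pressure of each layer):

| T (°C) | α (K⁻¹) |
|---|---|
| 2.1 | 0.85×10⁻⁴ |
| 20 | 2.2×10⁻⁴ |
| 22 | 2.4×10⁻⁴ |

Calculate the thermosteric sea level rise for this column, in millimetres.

Layer 1 at 22 °C → α = 2.4×10⁻⁴ K⁻¹
Layer 2 at 2.1 °C → α = 0.85×10⁻⁴ K⁻¹
0–230 m: 1 × 230 × 2.4×10⁻⁴ = 0.05520 m
Layer 2: 0.37 × 490 × 0.85×10⁻⁴ = 0.0154105 m
Δh = 0.05520 + 0.0154105 = 0.0706105 m

71 mm of thermosteric rise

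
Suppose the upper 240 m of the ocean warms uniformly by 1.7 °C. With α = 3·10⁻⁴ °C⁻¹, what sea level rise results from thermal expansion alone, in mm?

Δh = αΔT·H = 3×10⁻⁴ × 1.7 × 240 = 0.12240 m

Δh ≈ 122 mm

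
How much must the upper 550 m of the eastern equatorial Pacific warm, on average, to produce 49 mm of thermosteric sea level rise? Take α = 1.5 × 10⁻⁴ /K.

about 0.59 °C

ΔT = Δh/(αH) = 0.049 / (1.5×10⁻⁴ × 550) ≈ 0.5939 °C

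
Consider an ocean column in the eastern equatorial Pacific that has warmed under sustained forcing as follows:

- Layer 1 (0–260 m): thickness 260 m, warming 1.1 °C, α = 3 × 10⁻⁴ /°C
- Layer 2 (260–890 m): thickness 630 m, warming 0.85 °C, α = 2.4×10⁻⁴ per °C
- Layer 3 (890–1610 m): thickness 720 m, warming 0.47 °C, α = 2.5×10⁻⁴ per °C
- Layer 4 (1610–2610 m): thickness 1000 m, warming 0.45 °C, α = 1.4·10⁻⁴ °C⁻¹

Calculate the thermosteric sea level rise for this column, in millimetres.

0–260 m: 1.1 × 3×10⁻⁴ × 260 = 0.08580 m
260–890 m: 0.85 × 630 × 2.4×10⁻⁴ = 0.12852 m
0.47 × 2.5×10⁻⁴ × 720 = 0.08460 m
1610–2610 m: 1.4×10⁻⁴ × 0.45 × 1000 = 0.06300 m
Δh = 0.08580 + 0.12852 + 0.08460 + 0.06300 = 0.36192 m

Δh = 362 mm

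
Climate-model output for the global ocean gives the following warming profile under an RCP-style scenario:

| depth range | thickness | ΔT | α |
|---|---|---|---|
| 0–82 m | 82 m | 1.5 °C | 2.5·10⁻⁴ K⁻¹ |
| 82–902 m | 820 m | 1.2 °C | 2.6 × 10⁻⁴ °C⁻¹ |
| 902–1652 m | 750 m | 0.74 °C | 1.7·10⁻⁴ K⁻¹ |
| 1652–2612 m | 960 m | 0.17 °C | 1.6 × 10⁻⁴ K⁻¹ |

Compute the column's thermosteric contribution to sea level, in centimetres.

Layer 1: 2.5×10⁻⁴ × 1.5 × 82 = 0.03075 m
82–902 m: 820 × 2.6×10⁻⁴ × 1.2 = 0.25584 m
902–1652 m: 750 × 0.74 × 1.7×10⁻⁴ = 0.09435 m
1.6×10⁻⁴ × 0.17 × 960 = 0.026112 m
Δh = 0.03075 + 0.25584 + 0.09435 + 0.026112 = 0.407052 m

about 40.7 cm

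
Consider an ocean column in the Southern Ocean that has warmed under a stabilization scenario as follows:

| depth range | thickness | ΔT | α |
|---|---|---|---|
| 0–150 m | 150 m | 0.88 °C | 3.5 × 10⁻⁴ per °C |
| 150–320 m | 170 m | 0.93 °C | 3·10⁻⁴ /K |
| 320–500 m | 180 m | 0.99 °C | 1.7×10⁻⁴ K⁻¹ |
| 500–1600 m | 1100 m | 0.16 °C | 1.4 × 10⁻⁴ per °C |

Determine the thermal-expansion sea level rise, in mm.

Layer 1: 150 × 0.88 × 3.5×10⁻⁴ = 0.04620 m
150–320 m: 170 × 3×10⁻⁴ × 0.93 = 0.04743 m
320–500 m: 1.7×10⁻⁴ × 180 × 0.99 = 0.030294 m
Layer 4: 0.16 × 1100 × 1.4×10⁻⁴ = 0.02464 m
Δh = 0.04620 + 0.04743 + 0.030294 + 0.02464 = 0.148564 m

149 mm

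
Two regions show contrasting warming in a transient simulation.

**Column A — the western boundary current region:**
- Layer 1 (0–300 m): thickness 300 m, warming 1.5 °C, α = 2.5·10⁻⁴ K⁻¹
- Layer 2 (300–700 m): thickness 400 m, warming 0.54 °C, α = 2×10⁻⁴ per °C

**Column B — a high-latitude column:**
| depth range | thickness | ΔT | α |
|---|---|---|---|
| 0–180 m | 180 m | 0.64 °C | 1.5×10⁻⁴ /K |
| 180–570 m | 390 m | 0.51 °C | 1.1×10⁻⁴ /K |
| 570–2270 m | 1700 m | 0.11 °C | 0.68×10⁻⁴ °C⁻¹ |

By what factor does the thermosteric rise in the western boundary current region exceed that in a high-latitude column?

≈ 3.0×

A Layer 1: 300 × 2.5×10⁻⁴ × 1.5 = 0.11250 m
A 400 × 2×10⁻⁴ × 0.54 = 0.04320 m
A total: 0.15570 m
B Layer 1: 1.5×10⁻⁴ × 180 × 0.64 = 0.01728 m
B 1.1×10⁻⁴ × 390 × 0.51 = 0.021879 m
B Layer 3: 0.68×10⁻⁴ × 1700 × 0.11 = 0.012716 m
B total: 0.051875 m
Ratio: 0.15570 / 0.051875 ≈ 3.001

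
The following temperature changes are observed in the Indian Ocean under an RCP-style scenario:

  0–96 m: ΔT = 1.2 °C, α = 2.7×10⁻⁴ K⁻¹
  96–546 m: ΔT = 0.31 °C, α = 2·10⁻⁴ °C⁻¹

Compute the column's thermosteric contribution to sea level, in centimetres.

Δh ≈ 5.90 cm

1.2 × 96 × 2.7×10⁻⁴ = 0.031104 m
Layer 2: 0.31 × 450 × 2×10⁻⁴ = 0.02790 m
Δh = 0.031104 + 0.02790 = 0.059004 m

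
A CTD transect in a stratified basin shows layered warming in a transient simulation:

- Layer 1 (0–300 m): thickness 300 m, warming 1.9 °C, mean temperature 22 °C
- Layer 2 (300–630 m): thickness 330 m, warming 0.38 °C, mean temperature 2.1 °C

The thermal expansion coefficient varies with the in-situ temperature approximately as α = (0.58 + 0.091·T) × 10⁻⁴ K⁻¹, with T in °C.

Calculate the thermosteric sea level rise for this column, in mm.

about 157 mm

Layer 1: α = (0.58 + 0.091×22)×10⁻⁴ = 2.582×10⁻⁴ K⁻¹
Layer 2: α = (0.58 + 0.091×2.1)×10⁻⁴ = 0.7711×10⁻⁴ K⁻¹
0–300 m: 2.582×10⁻⁴ × 300 × 1.9 = 0.147174 m
0.7711×10⁻⁴ × 330 × 0.38 = 0.009669594 m
Δh = 0.147174 + 0.009669594 = 0.156843594 m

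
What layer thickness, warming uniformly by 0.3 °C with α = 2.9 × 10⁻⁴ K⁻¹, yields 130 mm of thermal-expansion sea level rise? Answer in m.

H = Δh/(αΔT) = 0.13 / (2.9×10⁻⁴ × 0.3) ≈ 1494 m

about 1490 m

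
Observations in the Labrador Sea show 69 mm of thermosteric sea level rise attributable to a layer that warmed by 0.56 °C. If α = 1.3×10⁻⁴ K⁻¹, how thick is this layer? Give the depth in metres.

H = Δh/(αΔT) = 0.069 / (1.3×10⁻⁴ × 0.56) ≈ 947.8 m

H ≈ 948 m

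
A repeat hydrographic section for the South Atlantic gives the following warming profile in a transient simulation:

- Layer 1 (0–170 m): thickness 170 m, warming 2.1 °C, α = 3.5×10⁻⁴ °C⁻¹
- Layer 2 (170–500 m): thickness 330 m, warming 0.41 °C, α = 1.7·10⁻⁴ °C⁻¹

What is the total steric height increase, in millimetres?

Δh ≈ 150 mm

Layer 1: 3.5×10⁻⁴ × 2.1 × 170 = 0.12495 m
1.7×10⁻⁴ × 330 × 0.41 = 0.023001 m
Δh = 0.12495 + 0.023001 = 0.147951 m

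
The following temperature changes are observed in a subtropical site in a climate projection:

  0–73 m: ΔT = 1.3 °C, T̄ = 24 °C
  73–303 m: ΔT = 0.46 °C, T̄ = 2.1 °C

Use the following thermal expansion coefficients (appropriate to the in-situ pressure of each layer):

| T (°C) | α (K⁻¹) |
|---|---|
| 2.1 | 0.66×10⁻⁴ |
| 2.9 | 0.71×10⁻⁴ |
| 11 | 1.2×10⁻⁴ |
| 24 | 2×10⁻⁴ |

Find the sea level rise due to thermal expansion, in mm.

Layer 1 at 24 °C → α = 2×10⁻⁴ K⁻¹
Layer 2 at 2.1 °C → α = 0.66×10⁻⁴ K⁻¹
73 × 1.3 × 2×10⁻⁴ = 0.01898 m
73–303 m: 0.66×10⁻⁴ × 0.46 × 230 = 0.0069828 m
Δh = 0.01898 + 0.0069828 = 0.0259628 m

Δh = 26.0 mm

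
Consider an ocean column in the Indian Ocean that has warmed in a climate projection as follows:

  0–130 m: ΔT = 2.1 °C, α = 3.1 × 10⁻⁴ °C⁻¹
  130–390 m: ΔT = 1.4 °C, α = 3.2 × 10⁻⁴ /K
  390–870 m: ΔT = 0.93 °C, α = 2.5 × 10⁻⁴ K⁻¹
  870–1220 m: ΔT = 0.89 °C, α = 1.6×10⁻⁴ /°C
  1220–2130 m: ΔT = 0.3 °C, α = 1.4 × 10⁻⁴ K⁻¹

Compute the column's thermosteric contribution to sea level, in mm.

400 mm

Layer 1: 130 × 3.1×10⁻⁴ × 2.1 = 0.08463 m
Layer 2: 260 × 1.4 × 3.2×10⁻⁴ = 0.11648 m
390–870 m: 2.5×10⁻⁴ × 480 × 0.93 = 0.11160 m
870–1220 m: 1.6×10⁻⁴ × 350 × 0.89 = 0.04984 m
Layer 5: 1.4×10⁻⁴ × 0.3 × 910 = 0.03822 m
Δh = 0.08463 + 0.11648 + 0.11160 + 0.04984 + 0.03822 = 0.40077 m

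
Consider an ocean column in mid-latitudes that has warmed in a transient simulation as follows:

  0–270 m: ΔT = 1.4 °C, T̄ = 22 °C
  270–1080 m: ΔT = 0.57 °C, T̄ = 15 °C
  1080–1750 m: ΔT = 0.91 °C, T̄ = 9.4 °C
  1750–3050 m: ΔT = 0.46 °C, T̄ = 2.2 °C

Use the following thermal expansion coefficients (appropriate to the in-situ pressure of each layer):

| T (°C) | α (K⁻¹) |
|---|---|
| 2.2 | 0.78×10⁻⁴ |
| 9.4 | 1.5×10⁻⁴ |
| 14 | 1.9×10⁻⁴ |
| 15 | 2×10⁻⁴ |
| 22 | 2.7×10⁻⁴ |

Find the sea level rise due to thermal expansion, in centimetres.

Layer 1 at 22 °C → α = 2.7×10⁻⁴ K⁻¹
Layer 2 at 15 °C → α = 2×10⁻⁴ K⁻¹
Layer 3 at 9.4 °C → α = 1.5×10⁻⁴ K⁻¹
Layer 4 at 2.2 °C → α = 0.78×10⁻⁴ K⁻¹
0–270 m: 1.4 × 2.7×10⁻⁴ × 270 = 0.10206 m
270–1080 m: 810 × 0.57 × 2×10⁻⁴ = 0.09234 m
1080–1750 m: 0.91 × 1.5×10⁻⁴ × 670 = 0.091455 m
Layer 4: 0.46 × 0.78×10⁻⁴ × 1300 = 0.046644 m
Δh = 0.10206 + 0.09234 + 0.091455 + 0.046644 = 0.332499 m

Δh ≈ 33 cm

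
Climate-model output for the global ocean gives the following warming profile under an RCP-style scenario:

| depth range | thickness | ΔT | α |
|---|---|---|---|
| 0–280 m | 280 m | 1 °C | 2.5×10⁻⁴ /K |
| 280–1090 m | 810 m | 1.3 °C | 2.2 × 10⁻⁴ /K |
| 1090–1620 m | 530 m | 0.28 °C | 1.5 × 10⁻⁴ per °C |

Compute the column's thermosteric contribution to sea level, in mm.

280 × 2.5×10⁻⁴ × 1 = 0.07000 m
810 × 2.2×10⁻⁴ × 1.3 = 0.23166 m
530 × 0.28 × 1.5×10⁻⁴ = 0.02226 m
Δh = 0.07000 + 0.23166 + 0.02226 = 0.32392 m

Δh ≈ 324 mm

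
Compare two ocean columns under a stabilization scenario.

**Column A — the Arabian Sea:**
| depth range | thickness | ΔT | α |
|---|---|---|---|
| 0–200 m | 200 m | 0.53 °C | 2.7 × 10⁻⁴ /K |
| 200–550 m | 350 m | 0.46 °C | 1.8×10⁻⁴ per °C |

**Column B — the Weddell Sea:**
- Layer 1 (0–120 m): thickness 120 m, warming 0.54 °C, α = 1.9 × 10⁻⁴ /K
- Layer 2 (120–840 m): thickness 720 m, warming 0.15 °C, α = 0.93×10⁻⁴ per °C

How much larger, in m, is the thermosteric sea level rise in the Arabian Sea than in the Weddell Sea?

A Layer 1: 0.53 × 2.7×10⁻⁴ × 200 = 0.02862 m
A Layer 2: 350 × 1.8×10⁻⁴ × 0.46 = 0.02898 m
A total: 0.05760 m
B 0.54 × 1.9×10⁻⁴ × 120 = 0.012312 m
B 720 × 0.15 × 0.93×10⁻⁴ = 0.010044 m
B total: 0.022356 m
Difference: 0.05760 − 0.022356 = 0.035244 m

0.0352 m larger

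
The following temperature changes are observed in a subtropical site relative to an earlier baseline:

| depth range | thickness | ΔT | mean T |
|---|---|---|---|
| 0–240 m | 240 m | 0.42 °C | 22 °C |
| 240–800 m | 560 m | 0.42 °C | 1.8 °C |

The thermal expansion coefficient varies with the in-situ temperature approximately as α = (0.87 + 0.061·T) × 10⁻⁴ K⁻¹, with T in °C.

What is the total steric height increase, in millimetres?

Layer 1: α = (0.87 + 0.061×22)×10⁻⁴ = 2.212×10⁻⁴ K⁻¹
Layer 2: α = (0.87 + 0.061×1.8)×10⁻⁴ = 0.9798×10⁻⁴ K⁻¹
0–240 m: 0.42 × 240 × 2.212×10⁻⁴ = 0.02229696 m
Layer 2: 0.42 × 0.9798×10⁻⁴ × 560 = 0.023044896 m
Δh = 0.02229696 + 0.023044896 = 0.045341856 m ≈ 45.3 mm

45.3 mm of thermosteric rise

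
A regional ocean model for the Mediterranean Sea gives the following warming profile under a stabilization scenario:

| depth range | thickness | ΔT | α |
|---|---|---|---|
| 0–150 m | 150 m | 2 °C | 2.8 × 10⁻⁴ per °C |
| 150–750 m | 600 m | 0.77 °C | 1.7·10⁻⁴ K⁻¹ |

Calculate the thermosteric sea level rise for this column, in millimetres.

0–150 m: 150 × 2 × 2.8×10⁻⁴ = 0.08400 m
1.7×10⁻⁴ × 0.77 × 600 = 0.07854 m
Δh = 0.08400 + 0.07854 = 0.16254 m

163 mm of thermosteric rise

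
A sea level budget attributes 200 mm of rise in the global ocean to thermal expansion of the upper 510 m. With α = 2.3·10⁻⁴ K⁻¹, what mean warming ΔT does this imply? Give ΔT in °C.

ΔT = Δh/(αH) = 0.2 / (2.3×10⁻⁴ × 510) ≈ 1.705 °C

1.71 °C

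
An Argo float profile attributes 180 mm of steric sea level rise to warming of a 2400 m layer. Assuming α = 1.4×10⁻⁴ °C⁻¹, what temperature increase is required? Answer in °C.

ΔT = Δh/(αH) = 0.18 / (1.4×10⁻⁴ × 2400) ≈ 0.5357 °C

ΔT ≈ 0.536 °C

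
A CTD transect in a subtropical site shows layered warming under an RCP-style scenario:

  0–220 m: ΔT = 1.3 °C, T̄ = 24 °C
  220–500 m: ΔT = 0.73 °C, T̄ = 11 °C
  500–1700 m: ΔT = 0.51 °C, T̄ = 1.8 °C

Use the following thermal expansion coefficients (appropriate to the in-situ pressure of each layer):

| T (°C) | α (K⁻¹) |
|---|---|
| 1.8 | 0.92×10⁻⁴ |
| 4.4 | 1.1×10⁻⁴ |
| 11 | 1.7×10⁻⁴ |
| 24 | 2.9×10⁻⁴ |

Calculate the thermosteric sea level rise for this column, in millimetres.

Layer 1 at 24 °C → α = 2.9×10⁻⁴ K⁻¹
Layer 2 at 11 °C → α = 1.7×10⁻⁴ K⁻¹
Layer 3 at 1.8 °C → α = 0.92×10⁻⁴ K⁻¹
Layer 1: 220 × 1.3 × 2.9×10⁻⁴ = 0.08294 m
Layer 2: 1.7×10⁻⁴ × 280 × 0.73 = 0.034748 m
Layer 3: 1200 × 0.92×10⁻⁴ × 0.51 = 0.056304 m
Δh = 0.08294 + 0.034748 + 0.056304 = 0.173992 m

174 mm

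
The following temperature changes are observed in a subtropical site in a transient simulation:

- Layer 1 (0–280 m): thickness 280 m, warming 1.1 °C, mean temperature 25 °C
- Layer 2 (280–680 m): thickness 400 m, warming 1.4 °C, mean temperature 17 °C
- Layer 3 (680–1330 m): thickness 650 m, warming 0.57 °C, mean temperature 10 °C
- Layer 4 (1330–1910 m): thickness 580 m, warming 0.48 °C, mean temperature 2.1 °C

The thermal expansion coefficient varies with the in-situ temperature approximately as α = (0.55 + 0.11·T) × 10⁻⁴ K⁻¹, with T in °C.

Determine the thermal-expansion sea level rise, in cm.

Layer 1: α = (0.55 + 0.11×25)×10⁻⁴ = 3.3×10⁻⁴ K⁻¹
Layer 2: α = (0.55 + 0.11×17)×10⁻⁴ = 2.42×10⁻⁴ K⁻¹
Layer 3: α = (0.55 + 0.11×10)×10⁻⁴ = 1.65×10⁻⁴ K⁻¹
Layer 4: α = (0.55 + 0.11×2.1)×10⁻⁴ = 0.781×10⁻⁴ K⁻¹
Layer 1: 1.1 × 3.3×10⁻⁴ × 280 = 0.10164 m
280–680 m: 1.4 × 400 × 2.42×10⁻⁴ = 0.13552 m
Layer 3: 1.65×10⁻⁴ × 0.57 × 650 = 0.0611325 m
0.781×10⁻⁴ × 580 × 0.48 = 0.02174304 m
Δh = 0.10164 + 0.13552 + 0.0611325 + 0.02174304 = 0.32003554 m ≈ 32.0 cm

Δh ≈ 32.0 cm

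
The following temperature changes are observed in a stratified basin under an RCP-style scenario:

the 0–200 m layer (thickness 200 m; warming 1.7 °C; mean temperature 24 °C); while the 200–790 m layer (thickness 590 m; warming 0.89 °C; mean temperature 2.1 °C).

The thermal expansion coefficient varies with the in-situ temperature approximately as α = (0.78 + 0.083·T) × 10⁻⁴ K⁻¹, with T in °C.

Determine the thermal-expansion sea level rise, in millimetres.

Layer 1: α = (0.78 + 0.083×24)×10⁻⁴ = 2.772×10⁻⁴ K⁻¹
Layer 2: α = (0.78 + 0.083×2.1)×10⁻⁴ = 0.9543×10⁻⁴ K⁻¹
Layer 1: 200 × 2.772×10⁻⁴ × 1.7 = 0.094248 m
200–790 m: 590 × 0.89 × 0.9543×10⁻⁴ = 0.050110293 m
Δh = 0.094248 + 0.050110293 = 0.144358293 m

about 144 mm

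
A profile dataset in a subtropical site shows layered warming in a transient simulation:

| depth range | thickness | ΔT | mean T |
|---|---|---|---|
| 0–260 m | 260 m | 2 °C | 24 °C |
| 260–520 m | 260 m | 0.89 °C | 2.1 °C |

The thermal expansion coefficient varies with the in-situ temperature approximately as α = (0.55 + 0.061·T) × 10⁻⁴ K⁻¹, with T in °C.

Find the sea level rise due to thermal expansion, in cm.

Layer 1: α = (0.55 + 0.061×24)×10⁻⁴ = 2.014×10⁻⁴ K⁻¹
Layer 2: α = (0.55 + 0.061×2.1)×10⁻⁴ = 0.6781×10⁻⁴ K⁻¹
Layer 1: 2.014×10⁻⁴ × 2 × 260 = 0.104728 m
260–520 m: 260 × 0.6781×10⁻⁴ × 0.89 = 0.015691234 m
Δh = 0.104728 + 0.015691234 = 0.120419234 m ≈ 12 cm

12 cm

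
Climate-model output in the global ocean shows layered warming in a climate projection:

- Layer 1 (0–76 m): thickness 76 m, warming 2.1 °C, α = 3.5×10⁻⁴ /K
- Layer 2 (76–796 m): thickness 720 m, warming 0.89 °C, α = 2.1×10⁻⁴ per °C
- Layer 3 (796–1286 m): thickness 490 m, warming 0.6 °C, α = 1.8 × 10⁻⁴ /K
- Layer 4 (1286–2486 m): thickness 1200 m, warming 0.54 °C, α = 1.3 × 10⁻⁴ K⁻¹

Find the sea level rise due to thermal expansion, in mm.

about 330 mm

Layer 1: 2.1 × 76 × 3.5×10⁻⁴ = 0.05586 m
0.89 × 2.1×10⁻⁴ × 720 = 0.134568 m
0.6 × 1.8×10⁻⁴ × 490 = 0.05292 m
Layer 4: 1.3×10⁻⁴ × 1200 × 0.54 = 0.08424 m
Δh = 0.05586 + 0.134568 + 0.05292 + 0.08424 = 0.327588 m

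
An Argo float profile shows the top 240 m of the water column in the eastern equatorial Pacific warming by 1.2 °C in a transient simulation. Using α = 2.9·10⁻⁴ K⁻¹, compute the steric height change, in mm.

Δh = αΔT·H = 2.9×10⁻⁴ × 1.2 × 240 = 0.08352 m

83.5 mm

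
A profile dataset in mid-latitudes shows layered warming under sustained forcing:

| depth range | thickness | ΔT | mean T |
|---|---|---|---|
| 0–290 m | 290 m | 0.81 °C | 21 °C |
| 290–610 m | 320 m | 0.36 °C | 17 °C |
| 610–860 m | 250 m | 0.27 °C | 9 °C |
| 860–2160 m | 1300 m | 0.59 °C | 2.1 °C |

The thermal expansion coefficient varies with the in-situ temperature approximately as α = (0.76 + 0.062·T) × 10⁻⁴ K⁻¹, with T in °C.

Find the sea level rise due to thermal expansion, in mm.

about 150 mm

Layer 1: α = (0.76 + 0.062×21)×10⁻⁴ = 2.062×10⁻⁴ K⁻¹
Layer 2: α = (0.76 + 0.062×17)×10⁻⁴ = 1.814×10⁻⁴ K⁻¹
Layer 3: α = (0.76 + 0.062×9)×10⁻⁴ = 1.318×10⁻⁴ K⁻¹
Layer 4: α = (0.76 + 0.062×2.1)×10⁻⁴ = 0.8902×10⁻⁴ K⁻¹
290 × 2.062×10⁻⁴ × 0.81 = 0.04843638 m
320 × 0.36 × 1.814×10⁻⁴ = 0.02089728 m
610–860 m: 1.318×10⁻⁴ × 0.27 × 250 = 0.0088965 m
Layer 4: 0.8902×10⁻⁴ × 1300 × 0.59 = 0.06827834 m
Δh = 0.04843638 + 0.02089728 + 0.0088965 + 0.06827834 = 0.1465085 m ≈ 150 mm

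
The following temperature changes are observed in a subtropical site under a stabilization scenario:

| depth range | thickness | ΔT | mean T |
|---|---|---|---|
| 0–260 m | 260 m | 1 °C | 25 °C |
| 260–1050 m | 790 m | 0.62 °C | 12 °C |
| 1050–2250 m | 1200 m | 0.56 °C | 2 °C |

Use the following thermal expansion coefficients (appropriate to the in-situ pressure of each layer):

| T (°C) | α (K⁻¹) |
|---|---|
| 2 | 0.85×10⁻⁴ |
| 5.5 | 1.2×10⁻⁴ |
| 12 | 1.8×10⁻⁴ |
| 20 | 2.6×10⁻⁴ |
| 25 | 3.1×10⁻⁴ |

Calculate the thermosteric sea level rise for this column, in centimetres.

Layer 1 at 25 °C → α = 3.1×10⁻⁴ K⁻¹
Layer 2 at 12 °C → α = 1.8×10⁻⁴ K⁻¹
Layer 3 at 2 °C → α = 0.85×10⁻⁴ K⁻¹
Layer 1: 260 × 3.1×10⁻⁴ × 1 = 0.08060 m
0.62 × 790 × 1.8×10⁻⁴ = 0.088164 m
Layer 3: 0.56 × 1200 × 0.85×10⁻⁴ = 0.05712 m
Δh = 0.08060 + 0.088164 + 0.05712 = 0.225884 m ≈ 23 cm

Δh = 23 cm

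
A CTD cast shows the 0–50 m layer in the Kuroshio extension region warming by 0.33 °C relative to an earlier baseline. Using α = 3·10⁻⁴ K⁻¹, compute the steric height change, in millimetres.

Δh = 4.95 mm

Δh = αΔT·H = 3×10⁻⁴ × 0.33 × 50 = 0.00495 m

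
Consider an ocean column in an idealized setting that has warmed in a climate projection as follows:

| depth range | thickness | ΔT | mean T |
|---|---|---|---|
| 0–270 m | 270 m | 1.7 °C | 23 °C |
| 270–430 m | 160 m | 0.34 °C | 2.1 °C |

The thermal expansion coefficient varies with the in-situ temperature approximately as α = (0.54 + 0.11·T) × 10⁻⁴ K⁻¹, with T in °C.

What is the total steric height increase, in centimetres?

Layer 1: α = (0.54 + 0.11×23)×10⁻⁴ = 3.07×10⁻⁴ K⁻¹
Layer 2: α = (0.54 + 0.11×2.1)×10⁻⁴ = 0.771×10⁻⁴ K⁻¹
3.07×10⁻⁴ × 1.7 × 270 = 0.140913 m
270–430 m: 0.34 × 160 × 0.771×10⁻⁴ = 0.00419424 m
Δh = 0.140913 + 0.00419424 = 0.14510724 m

about 14.5 cm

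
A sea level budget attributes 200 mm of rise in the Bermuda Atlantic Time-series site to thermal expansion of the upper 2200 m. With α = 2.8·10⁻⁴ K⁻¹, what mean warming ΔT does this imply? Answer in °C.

ΔT = Δh/(αH) = 0.2 / (2.8×10⁻⁴ × 2200) ≈ 0.3247 °C

about 0.325 °C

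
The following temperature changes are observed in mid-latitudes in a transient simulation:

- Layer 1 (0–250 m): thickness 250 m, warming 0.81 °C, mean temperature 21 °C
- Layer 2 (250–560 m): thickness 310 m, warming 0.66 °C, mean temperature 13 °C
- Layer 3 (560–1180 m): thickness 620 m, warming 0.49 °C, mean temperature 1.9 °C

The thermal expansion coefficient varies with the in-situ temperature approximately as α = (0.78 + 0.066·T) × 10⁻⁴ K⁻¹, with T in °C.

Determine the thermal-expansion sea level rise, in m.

Layer 1: α = (0.78 + 0.066×21)×10⁻⁴ = 2.166×10⁻⁴ K⁻¹
Layer 2: α = (0.78 + 0.066×13)×10⁻⁴ = 1.638×10⁻⁴ K⁻¹
Layer 3: α = (0.78 + 0.066×1.9)×10⁻⁴ = 0.9054×10⁻⁴ K⁻¹
0.81 × 250 × 2.166×10⁻⁴ = 0.0438615 m
310 × 0.66 × 1.638×10⁻⁴ = 0.03351348 m
0.49 × 620 × 0.9054×10⁻⁴ = 0.027506052 m
Δh = 0.0438615 + 0.03351348 + 0.027506052 = 0.104881032 m ≈ 0.105 m

0.105 m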